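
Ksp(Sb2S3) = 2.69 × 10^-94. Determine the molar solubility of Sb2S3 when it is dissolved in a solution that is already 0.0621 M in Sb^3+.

Sb2S3(s) ⇌ 2 Sb^3+ + 3 S^2-
Ksp = [Sb^3+]^2[S^2-]^3
If s mol/L dissolves here, [Sb^3+] = 0.0621 + 2s ≈ 0.0621, [S^2-] = 3s (common-ion effect: Sb^3+ is already 0.0621 M).
Ksp ≈ (0.0621)^2 × (3s)^3
s = 1.37 × 10^-31 M
Check: 2s = 2.7 x 10^-31 ≪ 0.0621, so the approximation is valid.

s ≈ 1.37 x 10^-31 M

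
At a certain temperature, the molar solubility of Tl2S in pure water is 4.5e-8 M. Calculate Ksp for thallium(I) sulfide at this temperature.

3.6 x 10^-22

Tl2S(s) <=> 2 Tl^+ + S^2-
For each mole of Tl2S that dissolves: [Tl^+] = 2s, [S^2-] = s.
Ksp = [Tl^+]^2[S^2-]
Substituting: Ksp = (2s)^2s = 4s^3
Ksp = 4 × (4.5 × 10^-8)^3 = 3.6 × 10^-22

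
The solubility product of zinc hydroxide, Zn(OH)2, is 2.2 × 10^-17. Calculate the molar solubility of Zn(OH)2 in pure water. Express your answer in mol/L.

s ≈ 1.8 × 10^-6 M

Zn(OH)2(s) ⇌ Zn^2+(aq) + 2 OH^-(aq)
Ksp = [Zn^2+][OH^-]^2
With molar solubility s: [Zn^2+] = s, [OH^-] = 2s.
Ksp = s(2s)^2 = 4s^3
s^3 = 2.2 × 10^-17 / 4, so s = 1.8 × 10^-6 M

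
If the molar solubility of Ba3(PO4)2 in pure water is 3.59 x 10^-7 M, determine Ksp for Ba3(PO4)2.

Ksp ≈ 6.44 × 10^-31

Ba3(PO4)2(s) ⇌ 3 Ba^2+ + 2 PO4^3-
Let s = molar solubility. Then [Ba^2+] = 3s and [PO4^3-] = 2s.
Ksp = [Ba^2+]^3[PO4^3-]^2
Substituting: Ksp = (3s)^3(2s)^2 = 108s^5
With s = 3.59 × 10^-7: Ksp = 6.44 × 10^-31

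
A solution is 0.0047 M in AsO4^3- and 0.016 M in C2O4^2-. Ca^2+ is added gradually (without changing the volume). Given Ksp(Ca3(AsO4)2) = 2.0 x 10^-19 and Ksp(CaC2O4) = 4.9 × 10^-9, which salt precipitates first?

Precipitation of each salt starts when its ion product equals its Ksp.
For Ca3(AsO4)2: 2.0 x 10^-19 = (0.0047)^2 × [Ca^2+]^3  ⇒  [Ca^2+] = 2.1 × 10^-5 M.
For CaC2O4: 4.9 × 10^-9 = 0.016 × [Ca^2+]  ⇒  [Ca^2+] = 3.1 × 10^-7 M.
The salt with the lower threshold [Ca^2+] precipitates first: CaC2O4.

CaC2O4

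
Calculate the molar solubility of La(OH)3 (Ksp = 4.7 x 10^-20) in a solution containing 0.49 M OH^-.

La(OH)3(s) ⇌ La^3+(aq) + 3 OH^-(aq)
Ksp = [La^3+][OH^-]^3
If s mol/L dissolves here, [La^3+] = s, [OH^-] = 0.49 + 3s ≈ 0.49 (common-ion effect: OH^- is already 0.49 M).
Ksp ≈ s × (0.49)^3
s = 4.0 × 10^-19 M
Check: 3s = 1.2 × 10^-18 ≪ 0.49, so the approximation is valid.

s = 4.0 × 10^-19 M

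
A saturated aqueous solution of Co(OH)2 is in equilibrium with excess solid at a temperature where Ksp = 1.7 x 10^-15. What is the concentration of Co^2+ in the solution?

[Co^2+] ≈ 7.5 × 10^-6 M

Co(OH)2(s) ⇌ Co^2+(aq) + 2 OH^-(aq)
Ksp = [Co^2+][OH^-]^2
Let s = molar solubility. Then [Co^2+] = s and [OH^-] = 2s.
Ksp = s(2s)^2 = 4s^3
s^3 = 1.7 x 10^-15 / 4, so s = 7.52 x 10^-6 M
[Co^2+] = s = 7.5 × 10^-6 M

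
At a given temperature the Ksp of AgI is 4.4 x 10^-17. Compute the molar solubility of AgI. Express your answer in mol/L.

AgI(s) ⇌ Ag^+(aq) + I^-(aq)
Ksp = [Ag^+][I^-]
If s mol/L of AgI dissolves, [Ag^+] = s and [I^-] = s.
Ksp = s × s = s^2
s = √(4.4 x 10^-17) = 6.6 × 10^-9 M

s = 6.6e-9 M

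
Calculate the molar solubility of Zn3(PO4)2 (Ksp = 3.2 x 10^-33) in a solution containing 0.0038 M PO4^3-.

s ≈ 2.0 × 10^-10 M

Zn3(PO4)2(s) ⇌ 3 Zn^2+ + 2 PO4^3-
Ksp = [Zn^2+]^3[PO4^3-]^2
If s mol/L dissolves here, [Zn^2+] = 3s, [PO4^3-] = 0.0038 + 2s ≈ 0.0038 (common-ion effect: PO4^3- is already 0.0038 M).
Ksp ≈ (3s)^3 × (0.0038)^2
s = 2.0 × 10^-10 M
Check: 2s = 4.0 × 10^-10 ≪ 0.0038, so the approximation is valid.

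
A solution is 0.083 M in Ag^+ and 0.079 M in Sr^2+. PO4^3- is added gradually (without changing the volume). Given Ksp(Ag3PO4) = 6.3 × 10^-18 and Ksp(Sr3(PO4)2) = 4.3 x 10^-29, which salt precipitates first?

Each salt begins to precipitate when Q = Ksp, i.e. when [PO4^3-] reaches its threshold.
For Ag3PO4: 6.3 × 10^-18 = (0.083)^3 × [PO4^3-]  ⇒  [PO4^3-] = 1.1 × 10^-14 M.
For Sr3(PO4)2: 4.3 x 10^-29 = (0.079)^3 × [PO4^3-]^2  ⇒  [PO4^3-] = 3.0 × 10^-13 M.
The salt with the lower threshold [PO4^3-] precipitates first: Ag3PO4.

Ag3PO4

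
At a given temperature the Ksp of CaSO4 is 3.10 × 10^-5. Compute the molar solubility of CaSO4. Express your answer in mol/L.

5.57 × 10^-3 M

CaSO4(s) ⇌ Ca^2+(aq) + SO4^2-(aq)
Ksp = [Ca^2+][SO4^2-]
With molar solubility s: [Ca^2+] = s, [SO4^2-] = s.
Ksp = s × s = s^2
s = √(3.10 × 10^-5) = 5.57 × 10^-3 M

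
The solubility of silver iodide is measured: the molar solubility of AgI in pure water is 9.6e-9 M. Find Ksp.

9.2 × 10^-17

AgI(s) ⇌ Ag^+(aq) + I^-(aq)
If s mol/L of AgI dissolves, [Ag^+] = s and [I^-] = s.
Ksp = [Ag^+][I^-]
Ksp = s × s = s^2
With s = 9.6 x 10^-9: Ksp = 9.2 × 10^-17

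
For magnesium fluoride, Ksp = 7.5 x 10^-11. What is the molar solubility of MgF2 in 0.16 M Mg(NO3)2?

1.1 × 10^-5 M

MgF2(s) ⇌ Mg^2+(aq) + 2 F^-(aq)
Ksp = [Mg^2+][F^-]^2
Let s be the molar solubility in this solution. [Mg^2+] = 0.16 + s ≈ 0.16, [F^-] = 2s (since Mg^2+ from Mg(NO3)2 dominates).
Ksp ≈ 0.16 × (2s)^2
s = 1.1 × 10^-5 M
Check: s = 1.1 × 10^-5 ≪ 0.16, so the approximation is valid.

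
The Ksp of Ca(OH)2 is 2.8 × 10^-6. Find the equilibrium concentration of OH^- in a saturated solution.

Ca(OH)2(s) <=> Ca^2+(aq) + 2 OH^-(aq)
Ksp = [Ca^2+][OH^-]^2
Let s = molar solubility. Then [Ca^2+] = s and [OH^-] = 2s.
So Ksp = s × (2s)^2 = 4s^3
Solving, s = (2.8 × 10^-6/4)^(1/3) = 8.88 × 10^-3 M
[OH^-] = 2s = 1.8 x 10^-2 M

[OH^-] = 1.8 x 10^-2 M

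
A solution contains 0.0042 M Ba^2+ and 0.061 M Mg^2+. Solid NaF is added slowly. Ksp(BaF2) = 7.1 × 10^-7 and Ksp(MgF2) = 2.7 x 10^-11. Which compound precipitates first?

Precipitation of each salt starts when its ion product equals its Ksp.
For BaF2: 7.1 × 10^-7 = 0.0042 × [F^-]^2  ⇒  [F^-] = 1.3 × 10^-2 M.
For MgF2: 2.7 x 10^-11 = 0.061 × [F^-]^2  ⇒  [F^-] = 2.1 × 10^-5 M.
The salt with the lower threshold [F^-] precipitates first: MgF2.

MgF2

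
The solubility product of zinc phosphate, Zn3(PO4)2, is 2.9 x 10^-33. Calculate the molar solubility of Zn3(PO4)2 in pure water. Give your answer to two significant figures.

1.2e-7 M

Zn3(PO4)2(s) ⇌ 3 Zn^2+(aq) + 2 PO4^3-(aq)
Ksp = [Zn^2+]^3[PO4^3-]^2
With molar solubility s: [Zn^2+] = 3s, [PO4^3-] = 2s.
Substituting: Ksp = (3s)^3(2s)^2 = 108s^5
s = (2.9 x 10^-33 / 108)^(1/5) = 1.2 × 10^-7 M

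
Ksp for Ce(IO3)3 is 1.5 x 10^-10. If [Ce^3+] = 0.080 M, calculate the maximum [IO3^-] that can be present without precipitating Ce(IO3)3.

[IO3^-] ≈ 1.2 x 10^-3 M

Ce(IO3)3(s) ⇌ Ce^3+ + 3 IO3^-
Ksp = [Ce^3+][IO3^-]^3
Precipitation begins when Q = Ksp. With [Ce^3+] = 0.080 M:
1.5 x 10^-10 = (0.080) × [IO3^-]^3
[IO3^-] = (1.5 x 10^-10 / 8.0 x 10^-2)^(1/3) = 1.2 x 10^-3 M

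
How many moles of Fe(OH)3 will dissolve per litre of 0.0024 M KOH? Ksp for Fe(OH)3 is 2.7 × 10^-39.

Fe(OH)3(s) ⇌ Fe^3+ + 3 OH^-
Ksp = [Fe^3+][OH^-]^3
Let s be the molar solubility in this solution. [Fe^3+] = s, [OH^-] = 0.0024 + 3s ≈ 0.0024 (since OH^- from KOH dominates).
Ksp ≈ s × (0.0024)^3
s = 2.0 × 10^-31 M
Check: 3s = 5.9 x 10^-31 ≪ 0.0024, so the approximation is valid.

s = 2.0e-31 M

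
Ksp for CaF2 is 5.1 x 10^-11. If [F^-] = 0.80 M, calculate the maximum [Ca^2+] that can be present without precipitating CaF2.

[Ca^2+] = 8.0e-11 M

CaF2(s) ⇌ Ca^2+(aq) + 2 F^-(aq)
Ksp = [Ca^2+][F^-]^2
Precipitation begins when Q = Ksp. With [F^-] = 0.80 M:
5.1 x 10^-11 = (0.80)^2 × [Ca^2+]
[Ca^2+] = (5.1 x 10^-11 / 6.40 × 10^-1) = 8.0 x 10^-11 M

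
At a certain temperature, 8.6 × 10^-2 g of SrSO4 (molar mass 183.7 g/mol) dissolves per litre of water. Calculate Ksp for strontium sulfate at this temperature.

2.2 × 10^-7

Molar solubility s = (8.6 × 10^-2 g/L) / (183.7 g/mol) = 4.68 × 10^-4 M.
SrSO4(s) <=> Sr^2+ + SO4^2-
For each mole of SrSO4 that dissolves: [Sr^2+] = s, [SO4^2-] = s.
Ksp = [Sr^2+][SO4^2-]
Ksp = s^2
With s = 4.68 × 10^-4: Ksp = 2.2 x 10^-7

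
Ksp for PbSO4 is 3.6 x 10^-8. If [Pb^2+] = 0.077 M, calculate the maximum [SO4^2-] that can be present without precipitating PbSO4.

PbSO4(s) ⇌ Pb^2+ + SO4^2-
Ksp = [Pb^2+][SO4^2-]
Precipitation begins when Q = Ksp. With [Pb^2+] = 0.077 M:
3.6 x 10^-8 = (0.077) × [SO4^2-]
[SO4^2-] = (3.6 x 10^-8 / 7.7 x 10^-2) = 4.7 × 10^-7 M

4.7e-7 M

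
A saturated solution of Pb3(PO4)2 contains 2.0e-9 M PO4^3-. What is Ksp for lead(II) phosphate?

1.1 × 10^-43

Pb3(PO4)2(s) ⇌ 3 Pb^2+(aq) + 2 PO4^3-(aq)
Stoichiometry gives [Pb^2+] = (3/2)[PO4^3-] = 3.00 × 10^-9 M.
Ksp = [Pb^2+]^3[PO4^3-]^2
Ksp = (3.00 × 10^-9)^3 × (2.0 x 10^-9)^2 = 1.1 x 10^-43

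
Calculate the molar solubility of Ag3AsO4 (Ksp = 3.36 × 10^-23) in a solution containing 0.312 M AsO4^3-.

Ag3AsO4(s) <=> 3 Ag^+(aq) + AsO4^3-(aq)
Ksp = [Ag^+]^3[AsO4^3-]
If s mol/L dissolves here, [Ag^+] = 3s, [AsO4^3-] = 0.312 + s ≈ 0.312 (Ksp is small, so little additional dissolves).
Ksp ≈ (3s)^3 × 0.312
s = 1.59 x 10^-8 M
Check: s = 1.6 x 10^-8 ≪ 0.312, so the approximation is valid.

s = 1.59e-8 M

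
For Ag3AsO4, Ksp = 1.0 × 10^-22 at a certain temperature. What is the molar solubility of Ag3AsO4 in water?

Ag3AsO4(s) ⇌ 3 Ag^+(aq) + AsO4^3-(aq)
Ksp = [Ag^+]^3[AsO4^3-]
If s mol/L of Ag3AsO4 dissolves, [Ag^+] = 3s and [AsO4^3-] = s.
Ksp = (3s)^3s = 27s^4
s = (1.0 × 10^-22 / 27)^(1/4) = 1.4 × 10^-6 M

s ≈ 1.4e-6 M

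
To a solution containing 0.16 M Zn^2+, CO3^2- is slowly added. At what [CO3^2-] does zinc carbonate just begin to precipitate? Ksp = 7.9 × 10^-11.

ZnCO3(s) ⇌ Zn^2+ + CO3^2-
Ksp = [Zn^2+][CO3^2-]
Precipitation begins when Q = Ksp. With [Zn^2+] = 0.16 M:
7.9 × 10^-11 = (0.16) × [CO3^2-]
[CO3^2-] = (7.9 × 10^-11 / 1.6 × 10^-1) = 4.9 × 10^-10 M

[CO3^2-] = 4.9e-10 M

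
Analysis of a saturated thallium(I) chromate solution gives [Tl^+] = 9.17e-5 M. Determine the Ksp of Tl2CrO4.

Tl2CrO4(s) ⇌ 2 Tl^+(aq) + CrO4^2-(aq)
Stoichiometry gives [CrO4^2-] = (1/2)[Tl^+] = 4.585 x 10^-5 M.
Ksp = [Tl^+]^2[CrO4^2-]
Ksp = (9.17 x 10^-5)^2 × 4.585 × 10^-5 = 3.86 × 10^-13

Ksp ≈ 3.86 × 10^-13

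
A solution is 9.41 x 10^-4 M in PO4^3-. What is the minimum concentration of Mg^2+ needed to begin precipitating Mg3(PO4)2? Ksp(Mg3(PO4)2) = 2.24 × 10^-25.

[Mg^2+] ≈ 6.32 × 10^-7 M

Mg3(PO4)2(s) ⇌ 3 Mg^2+(aq) + 2 PO4^3-(aq)
Ksp = [Mg^2+]^3[PO4^3-]^2
Precipitation begins when Q = Ksp. With [PO4^3-] = 9.41 x 10^-4 M:
2.24 × 10^-25 = (9.41 x 10^-4)^2 × [Mg^2+]^3
[Mg^2+] = (2.24 × 10^-25 / 8.855 × 10^-7)^(1/3) = 6.32 × 10^-7 M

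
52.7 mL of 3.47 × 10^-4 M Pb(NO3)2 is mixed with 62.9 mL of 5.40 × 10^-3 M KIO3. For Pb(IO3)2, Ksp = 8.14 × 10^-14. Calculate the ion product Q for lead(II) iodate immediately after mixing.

Q ≈ 1.37 × 10^-9

Total volume = 52.7 + 62.9 = 115.6 mL.
[Pb^2+] = 3.47 x 10^-4 × (52.7/115.6) = 1.582 x 10^-4 M
[IO3^-] = 5.40 x 10^-3 × (62.9/115.6) = 2.938 × 10^-3 M
Pb(IO3)2(s) ⇌ Pb^2+ + 2 IO3^-, so Q = [Pb^2+][IO3^-]^2
Q = (1.582 × 10^-4)(2.938 × 10^-3)^2 = 1.37 x 10^-9
Q > Ksp, so Pb(IO3)2 will precipitate.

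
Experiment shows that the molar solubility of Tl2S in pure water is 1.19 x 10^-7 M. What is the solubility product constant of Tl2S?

Ksp = 6.74 × 10^-21

Tl2S(s) <=> 2 Tl^+ + S^2-
With molar solubility s: [Tl^+] = 2s, [S^2-] = s.
Ksp = [Tl^+]^2[S^2-]
Substituting: Ksp = (2s)^2s = 4s^3
Ksp = 4 × (1.19 × 10^-7)^3 = 6.74 x 10^-21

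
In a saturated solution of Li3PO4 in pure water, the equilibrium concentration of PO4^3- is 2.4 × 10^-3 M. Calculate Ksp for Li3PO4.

Li3PO4(s) ⇌ 3 Li^+ + PO4^3-
Stoichiometry gives [Li^+] = (3/1)[PO4^3-] = 7.20 x 10^-3 M.
Ksp = [Li^+]^3[PO4^3-]
Ksp = (7.20 × 10^-3)^3 × 2.4 × 10^-3 = 9.0 × 10^-10

Ksp = 9.0 × 10^-10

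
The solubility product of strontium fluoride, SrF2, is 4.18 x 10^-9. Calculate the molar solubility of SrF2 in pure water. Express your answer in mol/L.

SrF2(s) ⇌ Sr^2+(aq) + 2 F^-(aq)
Ksp = [Sr^2+][F^-]^2
With molar solubility s: [Sr^2+] = s, [F^-] = 2s.
So Ksp = s × (2s)^2 = 4s^3
s^3 = 4.18 x 10^-9 / 4, so s = 1.01 × 10^-3 M

1.01e-3 M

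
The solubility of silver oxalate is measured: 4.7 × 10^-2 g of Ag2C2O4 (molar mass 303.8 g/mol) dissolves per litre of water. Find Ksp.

Ksp ≈ 1.5e-11

Molar solubility s = (4.7 x 10^-2 g/L) / (303.8 g/mol) = 1.55 × 10^-4 M.
Ag2C2O4(s) ⇌ 2 Ag^+ + C2O4^2-
With molar solubility s: [Ag^+] = 2s, [C2O4^2-] = s.
Ksp = [Ag^+]^2[C2O4^2-]
Ksp = (2s)^2s = 4s^3
Ksp = 4 × (1.55 × 10^-4)^3 = 1.5 × 10^-11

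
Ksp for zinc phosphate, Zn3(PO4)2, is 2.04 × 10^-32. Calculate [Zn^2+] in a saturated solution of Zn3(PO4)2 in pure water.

5.40e-7 M

Zn3(PO4)2(s) <=> 3 Zn^2+ + 2 PO4^3-
Ksp = [Zn^2+]^3[PO4^3-]^2
If s mol/L of Zn3(PO4)2 dissolves, [Zn^2+] = 3s and [PO4^3-] = 2s.
Ksp = (3s)^3(2s)^2 = 108s^5
Solving, s = (2.04 × 10^-32/108)^(1/5) = 1.800 x 10^-7 M
[Zn^2+] = 3s = 5.40 × 10^-7 M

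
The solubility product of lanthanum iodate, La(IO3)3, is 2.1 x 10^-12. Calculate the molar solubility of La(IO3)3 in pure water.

La(IO3)3(s) ⇌ La^3+ + 3 IO3^-
Ksp = [La^3+][IO3^-]^3
With molar solubility s: [La^3+] = s, [IO3^-] = 3s.
So Ksp = s × (3s)^3 = 27s^4
s^4 = 2.1 x 10^-12 / 27, so s = 5.3 x 10^-4 M

s = 5.3e-4 M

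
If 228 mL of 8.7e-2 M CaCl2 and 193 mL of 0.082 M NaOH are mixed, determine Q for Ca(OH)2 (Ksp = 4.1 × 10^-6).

Total volume = 228 + 193 = 421 mL.
[Ca^2+] = 8.7 × 10^-2 × (228/421) = 4.71 × 10^-2 M
[OH^-] = 8.2 × 10^-2 × (193/421) = 3.76 × 10^-2 M
Ca(OH)2(s) ⇌ Ca^2+ + 2 OH^-, so Q = [Ca^2+][OH^-]^2
Q = (4.71 × 10^-2)(3.76 x 10^-2)^2 = 6.7 × 10^-5
Q > Ksp, so Ca(OH)2 will precipitate.

Q ≈ 6.7 × 10^-5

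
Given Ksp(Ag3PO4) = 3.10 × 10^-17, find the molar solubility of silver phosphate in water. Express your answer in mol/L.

s ≈ 3.27 x 10^-5 M

Ag3PO4(s) ⇌ 3 Ag^+ + PO4^3-
Ksp = [Ag^+]^3[PO4^3-]
Let s = molar solubility. Then [Ag^+] = 3s and [PO4^3-] = s.
Ksp = (3s)^3s = 27s^4
Solving, s = (3.10 × 10^-17/27)^(1/4) = 3.27 × 10^-5 M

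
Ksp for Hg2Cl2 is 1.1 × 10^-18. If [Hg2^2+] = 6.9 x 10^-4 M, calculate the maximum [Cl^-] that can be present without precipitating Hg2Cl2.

Hg2Cl2(s) ⇌ Hg2^2+(aq) + 2 Cl^-(aq)
Ksp = [Hg2^2+][Cl^-]^2
Precipitation begins when Q = Ksp. With [Hg2^2+] = 6.9 x 10^-4 M:
1.1 × 10^-18 = (6.9 x 10^-4) × [Cl^-]^2
[Cl^-] = (1.1 × 10^-18 / 6.9 x 10^-4)^(1/2) = 4.0 × 10^-8 M

[Cl^-] ≈ 4.0e-8 M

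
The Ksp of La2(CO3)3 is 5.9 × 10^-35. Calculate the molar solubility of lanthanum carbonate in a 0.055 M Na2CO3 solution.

3.0 × 10^-16 M

La2(CO3)3(s) ⇌ 2 La^3+ + 3 CO3^2-
Ksp = [La^3+]^2[CO3^2-]^3
If s mol/L dissolves here, [La^3+] = 2s, [CO3^2-] = 0.055 + 3s ≈ 0.055 (Ksp is small, so little additional dissolves).
Ksp ≈ (2s)^2 × (0.055)^3
s = 3.0 x 10^-16 M
Check: 3s = 8.9 × 10^-16 ≪ 0.055, so the approximation is valid.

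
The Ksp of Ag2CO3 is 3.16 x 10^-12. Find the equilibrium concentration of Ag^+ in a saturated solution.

[Ag^+] ≈ 1.85 × 10^-4 M

Ag2CO3(s) ⇌ 2 Ag^+ + CO3^2-
Ksp = [Ag^+]^2[CO3^2-]
Let s = molar solubility. Then [Ag^+] = 2s and [CO3^2-] = s.
So Ksp = (2s)^2 × s = 4s^3
s = (3.16 x 10^-12 / 4)^(1/3) = 9.244 × 10^-5 M
[Ag^+] = 2s = 1.85 × 10^-4 M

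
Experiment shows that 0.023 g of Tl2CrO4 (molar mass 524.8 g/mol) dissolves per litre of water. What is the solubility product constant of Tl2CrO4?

Molar solubility s = (2.3 × 10^-2 g/L) / (524.8 g/mol) = 4.38 × 10^-5 M.
Tl2CrO4(s) ⇌ 2 Tl^+(aq) + CrO4^2-(aq)
Let s = molar solubility. Then [Tl^+] = 2s and [CrO4^2-] = s.
Ksp = [Tl^+]^2[CrO4^2-]
Ksp = (2s)^2s = 4s^3
Ksp = 4 × (4.38 x 10^-5)^3 = 3.4 × 10^-13

3.4 x 10^-13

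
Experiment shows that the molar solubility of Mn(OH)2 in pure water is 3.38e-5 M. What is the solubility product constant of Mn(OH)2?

Ksp ≈ 1.54e-13

Mn(OH)2(s) <=> Mn^2+(aq) + 2 OH^-(aq)
If s mol/L of Mn(OH)2 dissolves, [Mn^2+] = s and [OH^-] = 2s.
Ksp = [Mn^2+][OH^-]^2
Substituting: Ksp = s(2s)^2 = 4s^3
With s = 3.38 × 10^-5: Ksp = 1.54 × 10^-13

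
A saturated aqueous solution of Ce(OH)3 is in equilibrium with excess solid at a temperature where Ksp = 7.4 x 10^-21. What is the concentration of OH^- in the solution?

1.2 × 10^-5 M

Ce(OH)3(s) <=> Ce^3+(aq) + 3 OH^-(aq)
Ksp = [Ce^3+][OH^-]^3
If s mol/L of Ce(OH)3 dissolves, [Ce^3+] = s and [OH^-] = 3s.
Ksp = s(3s)^3 = 27s^4
Solving, s = (7.4 x 10^-21/27)^(1/4) = 4.07 x 10^-6 M
[OH^-] = 3s = 1.2 × 10^-5 M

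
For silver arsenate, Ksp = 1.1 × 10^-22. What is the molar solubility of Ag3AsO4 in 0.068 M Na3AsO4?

Ag3AsO4(s) ⇌ 3 Ag^+ + AsO4^3-
Ksp = [Ag^+]^3[AsO4^3-]
Let s = moles of Ag3AsO4 that dissolve per litre. [Ag^+] = 3s, [AsO4^3-] = 0.068 + s ≈ 0.068 (since AsO4^3- from Na3AsO4 dominates).
Ksp ≈ (3s)^3 × 0.068
s = 3.9 × 10^-8 M
Check: s = 3.9 × 10^-8 ≪ 0.068, so the approximation is valid.

s ≈ 3.9 x 10^-8 M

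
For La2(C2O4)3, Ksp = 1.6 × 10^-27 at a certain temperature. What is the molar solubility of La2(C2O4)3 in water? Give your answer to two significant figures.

La2(C2O4)3(s) ⇌ 2 La^3+(aq) + 3 C2O4^2-(aq)
Ksp = [La^3+]^2[C2O4^2-]^3
With molar solubility s: [La^3+] = 2s, [C2O4^2-] = 3s.
Ksp = (2s)^2(3s)^3 = 108s^5
s = (1.6 × 10^-27 / 108)^(1/5) = 1.7 × 10^-6 M

s ≈ 1.7 × 10^-6 M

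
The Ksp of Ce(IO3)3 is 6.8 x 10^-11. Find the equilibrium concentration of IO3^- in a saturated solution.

[IO3^-] ≈ 3.8 × 10^-3 M

Ce(IO3)3(s) ⇌ Ce^3+ + 3 IO3^-
Ksp = [Ce^3+][IO3^-]^3
With molar solubility s: [Ce^3+] = s, [IO3^-] = 3s.
Substituting: Ksp = s(3s)^3 = 27s^4
Solving, s = (6.8 x 10^-11/27)^(1/4) = 1.26 × 10^-3 M
[IO3^-] = 3s = 3.8 × 10^-3 M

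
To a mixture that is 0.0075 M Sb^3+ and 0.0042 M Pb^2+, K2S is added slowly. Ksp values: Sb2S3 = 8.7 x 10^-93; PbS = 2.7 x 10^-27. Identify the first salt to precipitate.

Precipitation of each salt starts when its ion product equals its Ksp.
For Sb2S3: 8.7 x 10^-93 = (0.0075)^2 × [S^2-]^3  ⇒  [S^2-] = 5.4 × 10^-30 M.
For PbS: 2.7 x 10^-27 = 0.0042 × [S^2-]  ⇒  [S^2-] = 6.4 × 10^-25 M.
The salt with the lower threshold [S^2-] precipitates first: Sb2S3.

Sb2S3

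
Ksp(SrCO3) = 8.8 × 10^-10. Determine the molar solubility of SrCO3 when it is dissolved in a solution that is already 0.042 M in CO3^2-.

SrCO3(s) ⇌ Sr^2+ + CO3^2-
Ksp = [Sr^2+][CO3^2-]
If s mol/L dissolves here, [Sr^2+] = s, [CO3^2-] = 0.042 + s ≈ 0.042 (common-ion effect: CO3^2- is already 0.042 M).
Ksp ≈ s × 0.042
s = 2.1 × 10^-8 M
Check: s = 2.1 × 10^-8 ≪ 0.042, so the approximation is valid.

s = 2.1 × 10^-8 M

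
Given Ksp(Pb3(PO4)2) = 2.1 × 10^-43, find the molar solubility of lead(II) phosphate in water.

Pb3(PO4)2(s) <=> 3 Pb^2+(aq) + 2 PO4^3-(aq)
Ksp = [Pb^2+]^3[PO4^3-]^2
For each mole of Pb3(PO4)2 that dissolves: [Pb^2+] = 3s, [PO4^3-] = 2s.
So Ksp = (3s)^3 × (2s)^2 = 108s^5
s^5 = 2.1 × 10^-43 / 108, so s = 1.1 × 10^-9 M

s = 1.1e-9 M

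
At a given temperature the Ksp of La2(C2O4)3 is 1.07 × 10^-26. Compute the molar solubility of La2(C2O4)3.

2.51 x 10^-6 M

La2(C2O4)3(s) ⇌ 2 La^3+(aq) + 3 C2O4^2-(aq)
Ksp = [La^3+]^2[C2O4^2-]^3
If s mol/L of La2(C2O4)3 dissolves, [La^3+] = 2s and [C2O4^2-] = 3s.
Ksp = (2s)^2(3s)^3 = 108s^5
s = (1.07 × 10^-26 / 108)^(1/5) = 2.51 x 10^-6 M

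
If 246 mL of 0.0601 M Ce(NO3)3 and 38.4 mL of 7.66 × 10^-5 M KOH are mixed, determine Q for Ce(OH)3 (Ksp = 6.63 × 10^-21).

Total volume = 246 + 38.4 = 284.4 mL.
[Ce^3+] = 6.01 × 10^-2 × (246/284.4) = 5.199 x 10^-2 M
[OH^-] = 7.66 × 10^-5 × (38.4/284.4) = 1.034 x 10^-5 M
Ce(OH)3(s) ⇌ Ce^3+ + 3 OH^-, so Q = [Ce^3+][OH^-]^3
Q = (5.199 × 10^-2)(1.034 × 10^-5)^3 = 5.75 × 10^-17
Q > Ksp, so Ce(OH)3 will precipitate.

5.75 × 10^-17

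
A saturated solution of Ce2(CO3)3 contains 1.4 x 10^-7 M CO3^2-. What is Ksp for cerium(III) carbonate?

2.4 × 10^-35

Ce2(CO3)3(s) <=> 2 Ce^3+ + 3 CO3^2-
Stoichiometry gives [Ce^3+] = (2/3)[CO3^2-] = 9.33 x 10^-8 M.
Ksp = [Ce^3+]^2[CO3^2-]^3
Ksp = (9.33 × 10^-8)^2 × (1.4 x 10^-7)^3 = 2.4 × 10^-35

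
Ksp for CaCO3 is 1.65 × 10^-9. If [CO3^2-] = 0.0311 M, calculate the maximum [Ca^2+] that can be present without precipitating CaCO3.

CaCO3(s) ⇌ Ca^2+ + CO3^2-
Ksp = [Ca^2+][CO3^2-]
Precipitation begins when Q = Ksp. With [CO3^2-] = 0.0311 M:
1.65 × 10^-9 = (0.0311) × [Ca^2+]
[Ca^2+] = (1.65 × 10^-9 / 3.11 × 10^-2) = 5.31 × 10^-8 M

[Ca^2+] = 5.31 × 10^-8 M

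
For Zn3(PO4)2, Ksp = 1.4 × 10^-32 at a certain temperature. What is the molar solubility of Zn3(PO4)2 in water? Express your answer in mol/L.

s ≈ 1.7 × 10^-7 M

Zn3(PO4)2(s) <=> 3 Zn^2+(aq) + 2 PO4^3-(aq)
Ksp = [Zn^2+]^3[PO4^3-]^2
If s mol/L of Zn3(PO4)2 dissolves, [Zn^2+] = 3s and [PO4^3-] = 2s.
Ksp = (3s)^3(2s)^2 = 108s^5
s = (1.4 × 10^-32 / 108)^(1/5) = 1.7 × 10^-7 M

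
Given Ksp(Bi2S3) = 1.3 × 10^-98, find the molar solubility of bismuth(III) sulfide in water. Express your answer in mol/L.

Bi2S3(s) ⇌ 2 Bi^3+ + 3 S^2-
Ksp = [Bi^3+]^2[S^2-]^3
Let s = molar solubility. Then [Bi^3+] = 2s and [S^2-] = 3s.
Ksp = (2s)^2(3s)^3 = 108s^5
Solving, s = (1.3 × 10^-98/108)^(1/5) = 1.0 x 10^-20 M

s = 1.0 × 10^-20 M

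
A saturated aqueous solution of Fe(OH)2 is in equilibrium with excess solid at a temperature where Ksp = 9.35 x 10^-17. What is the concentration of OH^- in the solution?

Fe(OH)2(s) ⇌ Fe^2+ + 2 OH^-
Ksp = [Fe^2+][OH^-]^2
For each mole of Fe(OH)2 that dissolves: [Fe^2+] = s, [OH^-] = 2s.
Ksp = s(2s)^2 = 4s^3
s = (9.35 x 10^-17 / 4)^(1/3) = 2.859 x 10^-6 M
[OH^-] = 2s = 5.72 x 10^-6 M

[OH^-] ≈ 5.72 x 10^-6 M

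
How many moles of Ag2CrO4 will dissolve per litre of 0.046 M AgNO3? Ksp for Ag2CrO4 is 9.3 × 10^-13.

s = 4.4 × 10^-10 M

Ag2CrO4(s) ⇌ 2 Ag^+ + CrO4^2-
Ksp = [Ag^+]^2[CrO4^2-]
If s mol/L dissolves here, [Ag^+] = 0.046 + 2s ≈ 0.046, [CrO4^2-] = s (since Ag^+ from AgNO3 dominates).
Ksp ≈ (0.046)^2 × s
s = 4.4 x 10^-10 M
Check: 2s = 8.8 × 10^-10 ≪ 0.046, so the approximation is valid.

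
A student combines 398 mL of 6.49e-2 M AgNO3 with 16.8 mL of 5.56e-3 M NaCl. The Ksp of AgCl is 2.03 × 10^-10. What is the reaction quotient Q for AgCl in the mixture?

Q = 1.40 x 10^-5

Total volume = 398 + 16.8 = 414.8 mL.
[Ag^+] = 6.49 × 10^-2 × (398/414.8) = 6.227 x 10^-2 M
[Cl^-] = 5.56 × 10^-3 × (16.8/414.8) = 2.252 × 10^-4 M
AgCl(s) ⇌ Ag^+(aq) + Cl^-(aq), so Q = [Ag^+][Cl^-]
Q = (6.227 × 10^-2)(2.252 × 10^-4) = 1.40 × 10^-5
Q > Ksp, so AgCl will precipitate.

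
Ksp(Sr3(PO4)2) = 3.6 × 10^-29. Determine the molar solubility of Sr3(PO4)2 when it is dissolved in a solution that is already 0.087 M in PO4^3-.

Sr3(PO4)2(s) <=> 3 Sr^2+ + 2 PO4^3-
Ksp = [Sr^2+]^3[PO4^3-]^2
Let s be the molar solubility in this solution. [Sr^2+] = 3s, [PO4^3-] = 0.087 + 2s ≈ 0.087 (since the PO4^3- already present dominates).
Ksp ≈ (3s)^3 × (0.087)^2
s = 5.6 x 10^-10 M
Check: 2s = 1.1 x 10^-9 ≪ 0.087, so the approximation is valid.

s = 5.6 × 10^-10 M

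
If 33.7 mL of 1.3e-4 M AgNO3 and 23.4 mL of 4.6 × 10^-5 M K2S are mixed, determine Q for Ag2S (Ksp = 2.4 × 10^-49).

Q ≈ 1.1e-13

Total volume = 33.7 + 23.4 = 57.1 mL.
[Ag^+] = 1.3 × 10^-4 × (33.7/57.1) = 7.67 x 10^-5 M
[S^2-] = 4.6 × 10^-5 × (23.4/57.1) = 1.89 × 10^-5 M
Ag2S(s) ⇌ 2 Ag^+ + S^2-, so Q = [Ag^+]^2[S^2-]
Q = (7.67 × 10^-5)^2(1.89 x 10^-5) = 1.1 x 10^-13
Q > Ksp, so Ag2S will precipitate.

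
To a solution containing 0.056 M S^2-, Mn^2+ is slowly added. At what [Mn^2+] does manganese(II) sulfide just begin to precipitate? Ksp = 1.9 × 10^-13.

MnS(s) ⇌ Mn^2+(aq) + S^2-(aq)
Ksp = [Mn^2+][S^2-]
Precipitation begins when Q = Ksp. With [S^2-] = 0.056 M:
1.9 × 10^-13 = (0.056) × [Mn^2+]
[Mn^2+] = (1.9 × 10^-13 / 5.6 x 10^-2) = 3.4 x 10^-12 M

[Mn^2+] = 3.4 × 10^-12 M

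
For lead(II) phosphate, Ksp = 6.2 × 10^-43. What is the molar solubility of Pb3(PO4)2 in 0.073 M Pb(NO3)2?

s = 2.0e-20 M

Pb3(PO4)2(s) <=> 3 Pb^2+ + 2 PO4^3-
Ksp = [Pb^2+]^3[PO4^3-]^2
If s mol/L dissolves here, [Pb^2+] = 0.073 + 3s ≈ 0.073, [PO4^3-] = 2s (since Pb^2+ from Pb(NO3)2 dominates).
Ksp ≈ (0.073)^3 × (2s)^2
s = 2.0 x 10^-20 M
Check: 3s = 6.0 × 10^-20 ≪ 0.073, so the approximation is valid.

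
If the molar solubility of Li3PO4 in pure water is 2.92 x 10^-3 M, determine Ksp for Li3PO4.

Li3PO4(s) ⇌ 3 Li^+(aq) + PO4^3-(aq)
With molar solubility s: [Li^+] = 3s, [PO4^3-] = s.
Ksp = [Li^+]^3[PO4^3-]
Ksp = (3s)^3s = 27s^4
Ksp = 27 × (2.92 × 10^-3)^4 = 1.96 × 10^-9

Ksp = 1.96 × 10^-9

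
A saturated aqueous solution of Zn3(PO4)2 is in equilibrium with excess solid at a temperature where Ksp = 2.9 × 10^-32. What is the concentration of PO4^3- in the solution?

Zn3(PO4)2(s) <=> 3 Zn^2+(aq) + 2 PO4^3-(aq)
Ksp = [Zn^2+]^3[PO4^3-]^2
With molar solubility s: [Zn^2+] = 3s, [PO4^3-] = 2s.
So Ksp = (3s)^3 × (2s)^2 = 108s^5
s = (2.9 × 10^-32 / 108)^(1/5) = 1.93 × 10^-7 M
[PO4^3-] = 2s = 3.9 × 10^-7 M

[PO4^3-] = 3.9e-7 M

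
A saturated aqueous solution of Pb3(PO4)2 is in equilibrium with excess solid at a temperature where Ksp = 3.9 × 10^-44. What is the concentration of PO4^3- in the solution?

Pb3(PO4)2(s) ⇌ 3 Pb^2+(aq) + 2 PO4^3-(aq)
Ksp = [Pb^2+]^3[PO4^3-]^2
If s mol/L of Pb3(PO4)2 dissolves, [Pb^2+] = 3s and [PO4^3-] = 2s.
So Ksp = (3s)^3 × (2s)^2 = 108s^5
s = (3.9 × 10^-44 / 108)^(1/5) = 8.16 x 10^-10 M
[PO4^3-] = 2s = 1.6 × 10^-9 M

[PO4^3-] = 1.6 x 10^-9 M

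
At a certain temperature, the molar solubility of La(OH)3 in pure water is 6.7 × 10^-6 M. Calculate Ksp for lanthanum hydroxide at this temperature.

5.4 × 10^-20

La(OH)3(s) ⇌ La^3+(aq) + 3 OH^-(aq)
With molar solubility s: [La^3+] = s, [OH^-] = 3s.
Ksp = [La^3+][OH^-]^3
So Ksp = s × (3s)^3 = 27s^4
Ksp = 27 × (6.7 × 10^-6)^4 = 5.4 × 10^-20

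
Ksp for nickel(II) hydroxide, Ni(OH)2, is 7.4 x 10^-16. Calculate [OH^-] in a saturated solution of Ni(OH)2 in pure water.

1.1e-5 M

Ni(OH)2(s) <=> Ni^2+(aq) + 2 OH^-(aq)
Ksp = [Ni^2+][OH^-]^2
If s mol/L of Ni(OH)2 dissolves, [Ni^2+] = s and [OH^-] = 2s.
So Ksp = s × (2s)^2 = 4s^3
s^3 = 7.4 x 10^-16 / 4, so s = 5.70 × 10^-6 M
[OH^-] = 2s = 1.1 × 10^-5 M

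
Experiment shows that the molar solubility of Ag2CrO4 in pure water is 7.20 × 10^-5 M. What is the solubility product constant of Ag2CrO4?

1.49e-12

Ag2CrO4(s) ⇌ 2 Ag^+(aq) + CrO4^2-(aq)
With molar solubility s: [Ag^+] = 2s, [CrO4^2-] = s.
Ksp = [Ag^+]^2[CrO4^2-]
Ksp = (2s)^2s = 4s^3
With s = 7.20 x 10^-5: Ksp = 1.49 × 10^-12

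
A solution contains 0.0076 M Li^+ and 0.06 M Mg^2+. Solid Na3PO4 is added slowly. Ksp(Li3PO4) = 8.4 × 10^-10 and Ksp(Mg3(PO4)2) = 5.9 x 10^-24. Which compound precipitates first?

Mg3(PO4)2

Each salt begins to precipitate when Q = Ksp, i.e. when [PO4^3-] reaches its threshold.
For Li3PO4: 8.4 × 10^-10 = (0.0076)^3 × [PO4^3-]  ⇒  [PO4^3-] = 1.9 × 10^-3 M.
For Mg3(PO4)2: 5.9 x 10^-24 = (0.06)^3 × [PO4^3-]^2  ⇒  [PO4^3-] = 1.7 × 10^-10 M.
The salt with the lower threshold [PO4^3-] precipitates first: Mg3(PO4)2.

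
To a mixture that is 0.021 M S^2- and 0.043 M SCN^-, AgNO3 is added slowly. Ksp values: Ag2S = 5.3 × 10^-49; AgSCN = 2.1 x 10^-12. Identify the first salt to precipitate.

Each salt begins to precipitate when Q = Ksp, i.e. when [Ag^+] reaches its threshold.
For Ag2S: 5.3 × 10^-49 = 0.021 × [Ag^+]^2  ⇒  [Ag^+] = 5.0 x 10^-24 M.
For AgSCN: 2.1 x 10^-12 = 0.043 × [Ag^+]  ⇒  [Ag^+] = 4.9 x 10^-11 M.
The salt with the lower threshold [Ag^+] precipitates first: Ag2S.

Ag2S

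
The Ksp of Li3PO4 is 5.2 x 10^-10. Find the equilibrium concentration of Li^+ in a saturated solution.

[Li^+] = 6.3 × 10^-3 M

Li3PO4(s) ⇌ 3 Li^+ + PO4^3-
Ksp = [Li^+]^3[PO4^3-]
With molar solubility s: [Li^+] = 3s, [PO4^3-] = s.
So Ksp = (3s)^3 × s = 27s^4
s^4 = 5.2 x 10^-10 / 27, so s = 2.09 × 10^-3 M
[Li^+] = 3s = 6.3 × 10^-3 M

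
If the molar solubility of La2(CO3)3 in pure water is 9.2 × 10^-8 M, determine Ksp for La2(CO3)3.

La2(CO3)3(s) ⇌ 2 La^3+ + 3 CO3^2-
Let s = molar solubility. Then [La^3+] = 2s and [CO3^2-] = 3s.
Ksp = [La^3+]^2[CO3^2-]^3
Substituting: Ksp = (2s)^2(3s)^3 = 108s^5
Ksp = 108 × (9.2 × 10^-8)^5 = 7.1 × 10^-34

7.1 × 10^-34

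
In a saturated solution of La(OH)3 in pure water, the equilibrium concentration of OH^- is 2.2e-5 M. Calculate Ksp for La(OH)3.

La(OH)3(s) <=> La^3+(aq) + 3 OH^-(aq)
Stoichiometry gives [La^3+] = (1/3)[OH^-] = 7.33 x 10^-6 M.
Ksp = [La^3+][OH^-]^3
Ksp = 7.33 × 10^-6 × (2.2 × 10^-5)^3 = 7.8 x 10^-20

Ksp = 7.8 × 10^-20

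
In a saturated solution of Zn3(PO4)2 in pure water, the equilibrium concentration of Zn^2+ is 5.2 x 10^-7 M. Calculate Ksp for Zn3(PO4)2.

1.7 × 10^-32

Zn3(PO4)2(s) ⇌ 3 Zn^2+(aq) + 2 PO4^3-(aq)
Stoichiometry gives [PO4^3-] = (2/3)[Zn^2+] = 3.47 × 10^-7 M.
Ksp = [Zn^2+]^3[PO4^3-]^2
Ksp = (5.2 × 10^-7)^3 × (3.47 × 10^-7)^2 = 1.7 × 10^-32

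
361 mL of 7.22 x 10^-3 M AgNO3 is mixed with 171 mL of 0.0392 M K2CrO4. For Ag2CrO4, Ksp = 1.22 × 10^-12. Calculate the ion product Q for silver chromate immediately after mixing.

Q = 3.02 × 10^-7

Total volume = 361 + 171 = 532 mL.
[Ag^+] = 7.22 x 10^-3 × (361/532) = 4.899 × 10^-3 M
[CrO4^2-] = 3.92 × 10^-2 × (171/532) = 1.260 x 10^-2 M
Ag2CrO4(s) ⇌ 2 Ag^+(aq) + CrO4^2-(aq), so Q = [Ag^+]^2[CrO4^2-]
Q = (4.899 × 10^-3)^2(1.260 × 10^-2) = 3.02 × 10^-7
Q > Ksp, so Ag2CrO4 will precipitate.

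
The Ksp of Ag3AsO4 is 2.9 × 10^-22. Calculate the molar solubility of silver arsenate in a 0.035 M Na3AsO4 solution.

s ≈ 6.7 x 10^-8 M

Ag3AsO4(s) <=> 3 Ag^+(aq) + AsO4^3-(aq)
Ksp = [Ag^+]^3[AsO4^3-]
Let s = moles of Ag3AsO4 that dissolve per litre. [Ag^+] = 3s, [AsO4^3-] = 0.035 + s ≈ 0.035 (Ksp is small, so little additional dissolves).
Ksp ≈ (3s)^3 × 0.035
s = 6.7 × 10^-8 M
Check: s = 6.7 × 10^-8 ≪ 0.035, so the approximation is valid.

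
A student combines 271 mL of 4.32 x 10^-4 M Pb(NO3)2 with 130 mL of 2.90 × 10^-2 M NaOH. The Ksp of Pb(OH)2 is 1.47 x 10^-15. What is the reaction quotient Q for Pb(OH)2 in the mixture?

Total volume = 271 + 130 = 401 mL.
[Pb^2+] = 4.32 × 10^-4 × (271/401) = 2.920 × 10^-4 M
[OH^-] = 2.90 × 10^-2 × (130/401) = 9.401 × 10^-3 M
Pb(OH)2(s) <=> Pb^2+ + 2 OH^-, so Q = [Pb^2+][OH^-]^2
Q = (2.920 x 10^-4)(9.401 x 10^-3)^2 = 2.58 × 10^-8
Q > Ksp, so Pb(OH)2 will precipitate.

Q = 2.58e-8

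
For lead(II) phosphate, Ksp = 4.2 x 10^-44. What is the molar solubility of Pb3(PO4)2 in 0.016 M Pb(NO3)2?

Pb3(PO4)2(s) ⇌ 3 Pb^2+(aq) + 2 PO4^3-(aq)
Ksp = [Pb^2+]^3[PO4^3-]^2
If s mol/L dissolves here, [Pb^2+] = 0.016 + 3s ≈ 0.016, [PO4^3-] = 2s (Ksp is small, so little additional dissolves).
Ksp ≈ (0.016)^3 × (2s)^2
s = 5.1 × 10^-20 M
Check: 3s = 1.5 x 10^-19 ≪ 0.016, so the approximation is valid.

s = 5.1 × 10^-20 M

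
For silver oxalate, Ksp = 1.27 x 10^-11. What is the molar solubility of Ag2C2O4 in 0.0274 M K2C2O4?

Ag2C2O4(s) <=> 2 Ag^+ + C2O4^2-
Ksp = [Ag^+]^2[C2O4^2-]
Let s = moles of Ag2C2O4 that dissolve per litre. [Ag^+] = 2s, [C2O4^2-] = 0.0274 + s ≈ 0.0274 (common-ion effect: C2O4^2- is already 0.0274 M).
Ksp ≈ (2s)^2 × 0.0274
s = 1.08 × 10^-5 M
Check: s = 1.1 x 10^-5 ≪ 0.0274, so the approximation is valid.

s ≈ 1.08 × 10^-5 M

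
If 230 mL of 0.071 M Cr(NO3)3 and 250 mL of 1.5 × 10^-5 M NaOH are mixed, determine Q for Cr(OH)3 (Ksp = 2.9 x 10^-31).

1.6e-17

Total volume = 230 + 250 = 480 mL.
[Cr^3+] = 7.1 x 10^-2 × (230/480) = 3.40 × 10^-2 M
[OH^-] = 1.5 × 10^-5 × (250/480) = 7.81 × 10^-6 M
Cr(OH)3(s) ⇌ Cr^3+(aq) + 3 OH^-(aq), so Q = [Cr^3+][OH^-]^3
Q = (3.40 x 10^-2)(7.81 × 10^-6)^3 = 1.6 × 10^-17
Q > Ksp, so Cr(OH)3 will precipitate.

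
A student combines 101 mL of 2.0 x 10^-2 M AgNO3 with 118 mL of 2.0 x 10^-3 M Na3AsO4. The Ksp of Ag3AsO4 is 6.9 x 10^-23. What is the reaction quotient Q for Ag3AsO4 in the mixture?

Total volume = 101 + 118 = 219 mL.
[Ag^+] = 2.0 × 10^-2 × (101/219) = 9.22 × 10^-3 M
[AsO4^3-] = 2.0 × 10^-3 × (118/219) = 1.08 x 10^-3 M
Ag3AsO4(s) <=> 3 Ag^+(aq) + AsO4^3-(aq), so Q = [Ag^+]^3[AsO4^3-]
Q = (9.22 x 10^-3)^3(1.08 × 10^-3) = 8.5 × 10^-10
Q > Ksp, so Ag3AsO4 will precipitate.

8.5 x 10^-10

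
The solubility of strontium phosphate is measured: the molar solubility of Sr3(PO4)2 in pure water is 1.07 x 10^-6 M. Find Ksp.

Sr3(PO4)2(s) ⇌ 3 Sr^2+(aq) + 2 PO4^3-(aq)
Let s = molar solubility. Then [Sr^2+] = 3s and [PO4^3-] = 2s.
Ksp = [Sr^2+]^3[PO4^3-]^2
Substituting: Ksp = (3s)^3(2s)^2 = 108s^5
Ksp = 108 × (1.07 × 10^-6)^5 = 1.51 x 10^-28

Ksp = 1.51 x 10^-28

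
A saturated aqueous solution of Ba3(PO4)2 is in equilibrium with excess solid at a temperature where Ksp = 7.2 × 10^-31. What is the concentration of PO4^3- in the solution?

Ba3(PO4)2(s) ⇌ 3 Ba^2+(aq) + 2 PO4^3-(aq)
Ksp = [Ba^2+]^3[PO4^3-]^2
For each mole of Ba3(PO4)2 that dissolves: [Ba^2+] = 3s, [PO4^3-] = 2s.
Substituting: Ksp = (3s)^3(2s)^2 = 108s^5
s^5 = 7.2 × 10^-31 / 108, so s = 3.67 × 10^-7 M
[PO4^3-] = 2s = 7.3 × 10^-7 M

[PO4^3-] ≈ 7.3e-7 M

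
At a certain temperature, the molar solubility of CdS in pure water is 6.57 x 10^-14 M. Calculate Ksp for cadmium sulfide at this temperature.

Ksp = 4.32 x 10^-27

CdS(s) ⇌ Cd^2+(aq) + S^2-(aq)
Let s = molar solubility. Then [Cd^2+] = s and [S^2-] = s.
Ksp = [Cd^2+][S^2-]
Ksp = s × s = s^2
Ksp = (6.57 × 10^-14)^2 = 4.32 × 10^-27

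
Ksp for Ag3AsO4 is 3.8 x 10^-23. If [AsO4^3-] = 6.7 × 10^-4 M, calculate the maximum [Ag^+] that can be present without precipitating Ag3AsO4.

3.8 × 10^-7 M

Ag3AsO4(s) ⇌ 3 Ag^+ + AsO4^3-
Ksp = [Ag^+]^3[AsO4^3-]
Precipitation begins when Q = Ksp. With [AsO4^3-] = 6.7 × 10^-4 M:
3.8 x 10^-23 = (6.7 × 10^-4) × [Ag^+]^3
[Ag^+] = (3.8 x 10^-23 / 6.7 x 10^-4)^(1/3) = 3.8 × 10^-7 M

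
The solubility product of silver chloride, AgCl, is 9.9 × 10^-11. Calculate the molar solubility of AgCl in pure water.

AgCl(s) <=> Ag^+(aq) + Cl^-(aq)
Ksp = [Ag^+][Cl^-]
With molar solubility s: [Ag^+] = s, [Cl^-] = s.
Ksp = s × s = s^2
s = (9.9 × 10^-11)^(1/2) = 9.9 × 10^-6 M

s ≈ 9.9e-6 M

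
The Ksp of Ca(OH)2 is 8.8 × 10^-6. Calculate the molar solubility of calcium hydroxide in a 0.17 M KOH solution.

3.0e-4 M

Ca(OH)2(s) ⇌ Ca^2+(aq) + 2 OH^-(aq)
Ksp = [Ca^2+][OH^-]^2
If s mol/L dissolves here, [Ca^2+] = s, [OH^-] = 0.17 + 2s ≈ 0.17 (since OH^- from KOH dominates).
Ksp ≈ s × (0.17)^2
s = 3.0 × 10^-4 M
Check: 2s = 6.1 × 10^-4 ≪ 0.17, so the approximation is valid.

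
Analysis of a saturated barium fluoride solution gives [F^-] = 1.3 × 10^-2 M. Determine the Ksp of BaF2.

BaF2(s) <=> Ba^2+(aq) + 2 F^-(aq)
Stoichiometry gives [Ba^2+] = (1/2)[F^-] = 6.50 × 10^-3 M.
Ksp = [Ba^2+][F^-]^2
Ksp = 6.50 × 10^-3 × (1.3 x 10^-2)^2 = 1.1 × 10^-6

Ksp ≈ 1.1 x 10^-6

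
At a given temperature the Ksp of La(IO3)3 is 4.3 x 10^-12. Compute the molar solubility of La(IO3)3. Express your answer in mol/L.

La(IO3)3(s) <=> La^3+ + 3 IO3^-
Ksp = [La^3+][IO3^-]^3
With molar solubility s: [La^3+] = s, [IO3^-] = 3s.
So Ksp = s × (3s)^3 = 27s^4
s = (4.3 x 10^-12 / 27)^(1/4) = 6.3 × 10^-4 M

s ≈ 6.3 x 10^-4 M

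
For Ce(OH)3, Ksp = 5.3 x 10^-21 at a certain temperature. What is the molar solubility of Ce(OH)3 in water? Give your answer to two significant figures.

3.7e-6 M

Ce(OH)3(s) ⇌ Ce^3+(aq) + 3 OH^-(aq)
Ksp = [Ce^3+][OH^-]^3
If s mol/L of Ce(OH)3 dissolves, [Ce^3+] = s and [OH^-] = 3s.
Substituting: Ksp = s(3s)^3 = 27s^4
s = (5.3 x 10^-21 / 27)^(1/4) = 3.7 x 10^-6 M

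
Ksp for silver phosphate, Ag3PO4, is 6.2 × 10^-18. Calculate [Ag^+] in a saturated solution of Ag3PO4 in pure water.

6.6 × 10^-5 M

Ag3PO4(s) ⇌ 3 Ag^+ + PO4^3-
Ksp = [Ag^+]^3[PO4^3-]
With molar solubility s: [Ag^+] = 3s, [PO4^3-] = s.
So Ksp = (3s)^3 × s = 27s^4
Solving, s = (6.2 × 10^-18/27)^(1/4) = 2.19 x 10^-5 M
[Ag^+] = 3s = 6.6 × 10^-5 M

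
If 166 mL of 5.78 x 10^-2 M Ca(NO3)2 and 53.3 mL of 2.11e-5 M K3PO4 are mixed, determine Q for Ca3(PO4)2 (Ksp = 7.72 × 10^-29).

Total volume = 166 + 53.3 = 219.3 mL.
[Ca^2+] = 5.78 x 10^-2 × (166/219.3) = 4.375 × 10^-2 M
[PO4^3-] = 2.11 × 10^-5 × (53.3/219.3) = 5.128 × 10^-6 M
Ca3(PO4)2(s) ⇌ 3 Ca^2+(aq) + 2 PO4^3-(aq), so Q = [Ca^2+]^3[PO4^3-]^2
Q = (4.375 x 10^-2)^3(5.128 × 10^-6)^2 = 2.20 × 10^-15
Q > Ksp, so Ca3(PO4)2 will precipitate.

2.20 x 10^-15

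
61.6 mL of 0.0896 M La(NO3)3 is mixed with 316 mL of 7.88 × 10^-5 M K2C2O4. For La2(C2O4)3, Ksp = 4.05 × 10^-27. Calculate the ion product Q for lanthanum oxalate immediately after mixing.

Q ≈ 6.13 × 10^-17

Total volume = 61.6 + 316 = 377.6 mL.
[La^3+] = 8.96 × 10^-2 × (61.6/377.6) = 1.462 × 10^-2 M
[C2O4^2-] = 7.88 × 10^-5 × (316/377.6) = 6.594 x 10^-5 M
La2(C2O4)3(s) ⇌ 2 La^3+ + 3 C2O4^2-, so Q = [La^3+]^2[C2O4^2-]^3
Q = (1.462 × 10^-2)^2(6.594 × 10^-5)^3 = 6.13 × 10^-17
Q > Ksp, so La2(C2O4)3 will precipitate.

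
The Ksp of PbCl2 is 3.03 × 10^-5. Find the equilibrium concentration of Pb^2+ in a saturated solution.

PbCl2(s) ⇌ Pb^2+ + 2 Cl^-
Ksp = [Pb^2+][Cl^-]^2
If s mol/L of PbCl2 dissolves, [Pb^2+] = s and [Cl^-] = 2s.
Ksp = s(2s)^2 = 4s^3
s^3 = 3.03 × 10^-5 / 4, so s = 1.964 × 10^-2 M
[Pb^2+] = s = 1.96 x 10^-2 M

[Pb^2+] ≈ 1.96e-2 M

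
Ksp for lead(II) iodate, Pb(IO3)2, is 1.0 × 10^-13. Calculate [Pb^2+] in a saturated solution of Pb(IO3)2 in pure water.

Pb(IO3)2(s) <=> Pb^2+(aq) + 2 IO3^-(aq)
Ksp = [Pb^2+][IO3^-]^2
If s mol/L of Pb(IO3)2 dissolves, [Pb^2+] = s and [IO3^-] = 2s.
Substituting: Ksp = s(2s)^2 = 4s^3
s^3 = 1.0 × 10^-13 / 4, so s = 2.92 x 10^-5 M
[Pb^2+] = s = 2.9 × 10^-5 M

[Pb^2+] ≈ 2.9 × 10^-5 M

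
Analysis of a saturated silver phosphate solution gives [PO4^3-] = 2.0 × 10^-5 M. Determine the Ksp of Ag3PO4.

Ag3PO4(s) <=> 3 Ag^+(aq) + PO4^3-(aq)
Stoichiometry gives [Ag^+] = (3/1)[PO4^3-] = 6.00 × 10^-5 M.
Ksp = [Ag^+]^3[PO4^3-]
Ksp = (6.00 × 10^-5)^3 × 2.0 × 10^-5 = 4.3 × 10^-18

4.3 × 10^-18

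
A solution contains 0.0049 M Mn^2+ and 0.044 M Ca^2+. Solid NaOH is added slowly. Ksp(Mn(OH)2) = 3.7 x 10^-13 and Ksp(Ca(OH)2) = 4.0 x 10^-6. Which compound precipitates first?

Mn(OH)2

Each salt begins to precipitate when Q = Ksp, i.e. when [OH^-] reaches its threshold.
For Mn(OH)2: 3.7 x 10^-13 = 0.0049 × [OH^-]^2  ⇒  [OH^-] = 8.7 x 10^-6 M.
For Ca(OH)2: 4.0 x 10^-6 = 0.044 × [OH^-]^2  ⇒  [OH^-] = 9.5 × 10^-3 M.
The salt with the lower threshold [OH^-] precipitates first: Mn(OH)2.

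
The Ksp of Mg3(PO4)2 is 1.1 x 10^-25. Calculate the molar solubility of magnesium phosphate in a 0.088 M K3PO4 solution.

Mg3(PO4)2(s) ⇌ 3 Mg^2+(aq) + 2 PO4^3-(aq)
Ksp = [Mg^2+]^3[PO4^3-]^2
Let s = moles of Mg3(PO4)2 that dissolve per litre. [Mg^2+] = 3s, [PO4^3-] = 0.088 + 2s ≈ 0.088 (since PO4^3- from K3PO4 dominates).
Ksp ≈ (3s)^3 × (0.088)^2
s = 8.1 × 10^-9 M
Check: 2s = 1.6 × 10^-8 ≪ 0.088, so the approximation is valid.

s = 8.1 × 10^-9 M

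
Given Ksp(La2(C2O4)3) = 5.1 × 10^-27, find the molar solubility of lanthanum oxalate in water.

La2(C2O4)3(s) ⇌ 2 La^3+(aq) + 3 C2O4^2-(aq)
Ksp = [La^3+]^2[C2O4^2-]^3
Let s = molar solubility. Then [La^3+] = 2s and [C2O4^2-] = 3s.
Substituting: Ksp = (2s)^2(3s)^3 = 108s^5
Solving, s = (5.1 × 10^-27/108)^(1/5) = 2.2 × 10^-6 M

s ≈ 2.2 × 10^-6 M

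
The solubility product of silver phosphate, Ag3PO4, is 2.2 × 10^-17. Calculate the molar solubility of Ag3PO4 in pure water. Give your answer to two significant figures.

3.0 × 10^-5 M

Ag3PO4(s) ⇌ 3 Ag^+ + PO4^3-
Ksp = [Ag^+]^3[PO4^3-]
Let s = molar solubility. Then [Ag^+] = 3s and [PO4^3-] = s.
Substituting: Ksp = (3s)^3s = 27s^4
s = (2.2 × 10^-17 / 27)^(1/4) = 3.0 x 10^-5 M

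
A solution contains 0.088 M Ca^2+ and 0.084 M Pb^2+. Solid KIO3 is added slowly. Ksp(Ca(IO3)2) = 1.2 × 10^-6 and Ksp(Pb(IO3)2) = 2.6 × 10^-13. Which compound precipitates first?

Pb(IO3)2

Precipitation of each salt starts when its ion product equals its Ksp.
For Ca(IO3)2: 1.2 × 10^-6 = 0.088 × [IO3^-]^2  ⇒  [IO3^-] = 3.7 x 10^-3 M.
For Pb(IO3)2: 2.6 × 10^-13 = 0.084 × [IO3^-]^2  ⇒  [IO3^-] = 1.8 × 10^-6 M.
The salt with the lower threshold [IO3^-] precipitates first: Pb(IO3)2.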